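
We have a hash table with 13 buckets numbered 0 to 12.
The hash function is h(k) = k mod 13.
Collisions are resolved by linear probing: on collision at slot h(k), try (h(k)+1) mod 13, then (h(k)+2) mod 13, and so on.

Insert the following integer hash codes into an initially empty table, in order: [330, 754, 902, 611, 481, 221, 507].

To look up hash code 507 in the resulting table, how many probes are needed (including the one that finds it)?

5

Insert 330: h=5, slot 5 empty -> index 5.
Insert 754: h=0, slot 0 empty -> index 0.
Insert 902: h=5, slot 5 occupied -> index 6.
Insert 611: h=0, slot 0 occupied -> index 1.
Insert 481: h=0, slots 0,1 occupied -> index 2.
Insert 221: h=0, slots 0,1,2 occupied -> index 3.
Insert 507: h=0, slots 0,1,2,3 occupied -> index 4.
Table: [754, 611, 481, 221, 507, 330, 902, -, -, -, -, -, -]
Lookup 507: h=0, probe 0,1,2,3,4 → found at 4.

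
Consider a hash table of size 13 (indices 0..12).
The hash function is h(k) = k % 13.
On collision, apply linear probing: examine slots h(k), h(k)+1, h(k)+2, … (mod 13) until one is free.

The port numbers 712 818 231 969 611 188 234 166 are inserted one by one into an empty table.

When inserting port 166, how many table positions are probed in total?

6

Insert 712: h=10, slot 10 empty -> index 10.
Insert 818: h=12, slot 12 empty -> index 12.
Insert 231: h=10, slot 10 occupied -> index 11.
Insert 969: h=7, slot 7 empty -> index 7.
Insert 611: h=0, slot 0 empty -> index 0.
Insert 188: h=6, slot 6 empty -> index 6.
Insert 234: h=0, slot 0 occupied -> index 1.
Insert 166: h=10, slots 10,11,12,0,1 occupied -> index 2.
Table: [611, 234, 166, ., ., ., 188, 969, ., ., 712, 231, 818]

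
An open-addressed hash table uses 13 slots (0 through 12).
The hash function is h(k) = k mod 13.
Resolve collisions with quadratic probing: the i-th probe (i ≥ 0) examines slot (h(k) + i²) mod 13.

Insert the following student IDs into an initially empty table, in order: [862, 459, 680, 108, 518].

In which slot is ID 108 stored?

0

862 hashes to 4; slot 4 is free → place at 4.
459 hashes to 4; 4 taken → place at 5.
680 hashes to 4; 4,5 taken → place at 8.
108 hashes to 4; 4,5,8 taken → place at 0.
518 hashes to 11; slot 11 is free → place at 11.
Table: [108, ., ., ., 862, 459, ., ., 680, ., ., 518, .]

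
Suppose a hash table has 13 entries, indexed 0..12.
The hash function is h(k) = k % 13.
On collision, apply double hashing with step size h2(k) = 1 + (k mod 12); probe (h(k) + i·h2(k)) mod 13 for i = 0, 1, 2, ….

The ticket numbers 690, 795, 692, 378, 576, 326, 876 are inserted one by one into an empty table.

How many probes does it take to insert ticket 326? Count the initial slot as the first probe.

3

Insert 690: h=1, slot 1 empty → index 1.
Insert 795: h=2, slot 2 empty → index 2.
Insert 692: h=3, slot 3 empty → index 3.
Insert 378: h=1, h2=7, slot 1 occupied → index 8.
Insert 576: h=4, slot 4 empty → index 4.
Insert 326: h=1, h2=3, slots 1,4 occupied → index 7.
Insert 876: h=5, slot 5 empty → index 5.
Table: [—, 690, 795, 692, 576, 876, —, 326, 378, —, —, —, —]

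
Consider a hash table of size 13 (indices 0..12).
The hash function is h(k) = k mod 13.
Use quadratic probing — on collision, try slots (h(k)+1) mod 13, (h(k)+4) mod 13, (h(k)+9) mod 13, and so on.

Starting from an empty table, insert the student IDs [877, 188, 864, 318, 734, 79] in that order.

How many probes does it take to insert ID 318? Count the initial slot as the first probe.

4

877 hashes to 6; slot 6 is free -> place at 6.
188 hashes to 6; 6 taken -> place at 7.
864 hashes to 6; 6,7 taken -> place at 10.
318 hashes to 6; 6,7,10 taken -> place at 2.
734 hashes to 6; 6,7,10,2 taken -> place at 9.
79 hashes to 1; slot 1 is free -> place at 1.
Table: [_, 79, 318, _, _, _, 877, 188, _, 734, 864, _, _]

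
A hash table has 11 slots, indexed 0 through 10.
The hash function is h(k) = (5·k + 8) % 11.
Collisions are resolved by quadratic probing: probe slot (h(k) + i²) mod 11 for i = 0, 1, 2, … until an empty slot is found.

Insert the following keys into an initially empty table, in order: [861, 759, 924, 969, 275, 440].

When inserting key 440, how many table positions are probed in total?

6

Insert 861: h=1, slot 1 empty → index 1.
Insert 759: h=8, slot 8 empty → index 8.
Insert 924: h=8, slot 8 occupied → index 9.
Insert 969: h=2, slot 2 empty → index 2.
Insert 275: h=8, slots 8,9,1 occupied → index 6.
Insert 440: h=8, slots 8,9,1,6,2 occupied → index 0.
Table: [440, 861, 969, -, -, -, 275, -, 759, 924, -]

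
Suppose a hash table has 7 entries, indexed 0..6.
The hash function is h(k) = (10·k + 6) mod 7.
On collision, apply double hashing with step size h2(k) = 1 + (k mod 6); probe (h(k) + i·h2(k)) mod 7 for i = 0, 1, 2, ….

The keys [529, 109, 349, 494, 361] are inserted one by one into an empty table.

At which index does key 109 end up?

529: h=4 => slot 4
109: h=4, h2=2, probe 4,6 => slot 6
349: h=3 => slot 3
494: h=4, h2=3, probe 4,0 => slot 0
361: h=4, h2=2, probe 4,6,1 => slot 1
Table: [494, 361, _, 349, 529, _, 109]

6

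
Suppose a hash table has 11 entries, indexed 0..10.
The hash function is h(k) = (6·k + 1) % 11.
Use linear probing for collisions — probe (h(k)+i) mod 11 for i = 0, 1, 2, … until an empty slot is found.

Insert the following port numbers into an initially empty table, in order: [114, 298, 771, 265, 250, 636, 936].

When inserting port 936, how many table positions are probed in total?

4

114 hashes to 3; slot 3 is free -> place at 3.
298 hashes to 7; slot 7 is free -> place at 7.
771 hashes to 7; 7 taken -> place at 8.
265 hashes to 7; 7,8 taken -> place at 9.
250 hashes to 5; slot 5 is free -> place at 5.
636 hashes to 0; slot 0 is free -> place at 0.
936 hashes to 7; 7,8,9 taken -> place at 10.
Table: [636, —, —, 114, —, 250, —, 298, 771, 265, 936]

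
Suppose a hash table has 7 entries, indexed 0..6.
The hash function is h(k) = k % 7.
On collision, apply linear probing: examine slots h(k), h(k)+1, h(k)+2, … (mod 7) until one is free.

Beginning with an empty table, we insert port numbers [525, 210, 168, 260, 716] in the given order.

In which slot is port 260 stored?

3

Insert 525: h=0, slot 0 empty => index 0.
Insert 210: h=0, slot 0 occupied => index 1.
Insert 168: h=0, slots 0,1 occupied => index 2.
Insert 260: h=1, slots 1,2 occupied => index 3.
Insert 716: h=2, slots 2,3 occupied => index 4.
Table: [525, 210, 168, 260, 716, ., .]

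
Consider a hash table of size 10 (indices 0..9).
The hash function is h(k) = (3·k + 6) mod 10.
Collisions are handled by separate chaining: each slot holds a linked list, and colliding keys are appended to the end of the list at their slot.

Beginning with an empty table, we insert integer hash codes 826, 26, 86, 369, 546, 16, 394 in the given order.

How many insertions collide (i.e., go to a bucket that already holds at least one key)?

Insert 826: h=4, bucket 4 empty -> new chain.
Insert 26: h=4, bucket 4 nonempty -> append to chain.
Insert 86: h=4, bucket 4 nonempty -> append to chain.
Insert 369: h=3, bucket 3 empty -> new chain.
Insert 546: h=4, bucket 4 nonempty -> append to chain.
Insert 16: h=4, bucket 4 nonempty -> append to chain.
Insert 394: h=8, bucket 8 empty -> new chain.
Final buckets:
0: -
1: -
2: -
3: 369
4: 826 -> 26 -> 86 -> 546 -> 16
5: -
6: -
7: -
8: 394
9: -

4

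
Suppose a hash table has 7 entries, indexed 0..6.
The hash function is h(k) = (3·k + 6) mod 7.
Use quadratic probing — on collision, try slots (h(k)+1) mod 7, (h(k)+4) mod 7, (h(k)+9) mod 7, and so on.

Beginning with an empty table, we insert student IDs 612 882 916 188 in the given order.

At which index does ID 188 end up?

612 hashes to 1; slot 1 is free -> place at 1.
882 hashes to 6; slot 6 is free -> place at 6.
916 hashes to 3; slot 3 is free -> place at 3.
188 hashes to 3; 3 taken -> place at 4.
Table: [-, 612, -, 916, 188, -, 882]

4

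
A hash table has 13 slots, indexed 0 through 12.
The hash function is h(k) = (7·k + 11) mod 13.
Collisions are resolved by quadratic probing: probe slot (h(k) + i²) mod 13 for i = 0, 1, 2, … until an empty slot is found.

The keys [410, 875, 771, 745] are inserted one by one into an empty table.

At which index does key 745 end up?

4

410: h=8 -> slot 8
875: h=0 -> slot 0
771: h=0, probe 0,1 -> slot 1
745: h=0, probe 0,1,4 -> slot 4
Table: [875, 771, ., ., 745, ., ., ., 410, ., ., ., .]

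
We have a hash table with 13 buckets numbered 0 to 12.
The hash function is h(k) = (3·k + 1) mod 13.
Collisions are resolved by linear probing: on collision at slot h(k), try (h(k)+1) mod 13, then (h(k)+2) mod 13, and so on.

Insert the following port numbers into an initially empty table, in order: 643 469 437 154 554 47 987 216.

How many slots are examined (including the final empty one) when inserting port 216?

4

643: h=6 -> slot 6
469: h=4 -> slot 4
437: h=12 -> slot 12
154: h=8 -> slot 8
554: h=12, probe 12,0 -> slot 0
47: h=12, probe 12,0,1 -> slot 1
987: h=11 -> slot 11
216: h=12, probe 12,0,1,2 -> slot 2
Table: [554, 47, 216, —, 469, —, 643, —, 154, —, —, 987, 437]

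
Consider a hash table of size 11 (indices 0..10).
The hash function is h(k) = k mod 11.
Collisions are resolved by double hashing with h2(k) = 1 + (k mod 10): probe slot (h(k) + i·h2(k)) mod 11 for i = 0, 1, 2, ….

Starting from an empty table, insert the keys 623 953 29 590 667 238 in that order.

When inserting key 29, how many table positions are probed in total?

Insert 623: h=7, slot 7 empty → index 7.
Insert 953: h=7, h2=4, slot 7 occupied → index 0.
Insert 29: h=7, h2=10, slot 7 occupied → index 6.
Insert 590: h=7, h2=1, slot 7 occupied → index 8.
Insert 667: h=7, h2=8, slot 7 occupied → index 4.
Insert 238: h=7, h2=9, slot 7 occupied → index 5.
Table: [953, _, _, _, 667, 238, 29, 623, 590, _, _]

2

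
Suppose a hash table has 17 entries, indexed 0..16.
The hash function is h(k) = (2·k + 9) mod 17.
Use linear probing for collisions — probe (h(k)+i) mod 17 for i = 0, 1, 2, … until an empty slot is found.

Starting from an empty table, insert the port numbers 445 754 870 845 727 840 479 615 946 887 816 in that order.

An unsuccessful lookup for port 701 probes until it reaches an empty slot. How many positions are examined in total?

Insert 445: h=15, slot 15 empty -> index 15.
Insert 754: h=4, slot 4 empty -> index 4.
Insert 870: h=15, slot 15 occupied -> index 16.
Insert 845: h=16, slot 16 occupied -> index 0.
Insert 727: h=1, slot 1 empty -> index 1.
Insert 840: h=6, slot 6 empty -> index 6.
Insert 479: h=15, slots 15,16,0,1 occupied -> index 2.
Insert 615: h=15, slots 15,16,0,1,2 occupied -> index 3.
Insert 946: h=14, slot 14 empty -> index 14.
Insert 887: h=15, slots 15,16,0,1,2,3,4 occupied -> index 5.
Insert 816: h=9, slot 9 empty -> index 9.
Table: [845, 727, 479, 615, 754, 887, 840, —, —, 816, —, —, —, —, 946, 445, 870]
Lookup 701: h=0, probe 0,1,2,3,4,5,6,7 → slot 7 empty, not found.

8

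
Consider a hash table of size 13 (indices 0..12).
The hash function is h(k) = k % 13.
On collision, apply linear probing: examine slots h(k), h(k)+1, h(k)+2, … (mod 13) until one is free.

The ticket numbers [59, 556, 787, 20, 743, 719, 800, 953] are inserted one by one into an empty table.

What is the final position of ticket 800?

59: h=7 => slot 7
556: h=10 => slot 10
787: h=7, probe 7,8 => slot 8
20: h=7, probe 7,8,9 => slot 9
743: h=2 => slot 2
719: h=4 => slot 4
800: h=7, probe 7,8,9,10,11 => slot 11
953: h=4, probe 4,5 => slot 5
Table: [., ., 743, ., 719, 953, ., 59, 787, 20, 556, 800, .]

11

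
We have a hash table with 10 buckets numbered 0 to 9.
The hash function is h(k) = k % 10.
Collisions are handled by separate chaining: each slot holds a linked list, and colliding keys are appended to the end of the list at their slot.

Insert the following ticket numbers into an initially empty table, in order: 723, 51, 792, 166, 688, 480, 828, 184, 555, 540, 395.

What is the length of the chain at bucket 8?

2

Insert 723: h=3, bucket 3 empty → new chain.
Insert 51: h=1, bucket 1 empty → new chain.
Insert 792: h=2, bucket 2 empty → new chain.
Insert 166: h=6, bucket 6 empty → new chain.
Insert 688: h=8, bucket 8 empty → new chain.
Insert 480: h=0, bucket 0 empty → new chain.
Insert 828: h=8, bucket 8 nonempty → append to chain.
Insert 184: h=4, bucket 4 empty → new chain.
Insert 555: h=5, bucket 5 empty → new chain.
Insert 540: h=0, bucket 0 nonempty → append to chain.
Insert 395: h=5, bucket 5 nonempty → append to chain.
Final buckets:
0: 480 -> 540
1: 51
2: 792
3: 723
4: 184
5: 555 -> 395
6: 166
7: -
8: 688 -> 828
9: -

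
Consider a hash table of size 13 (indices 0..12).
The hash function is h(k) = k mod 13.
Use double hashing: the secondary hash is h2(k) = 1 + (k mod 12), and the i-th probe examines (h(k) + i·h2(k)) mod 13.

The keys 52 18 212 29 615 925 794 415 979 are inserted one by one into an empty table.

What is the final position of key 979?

Insert 52: h=0, slot 0 empty -> index 0.
Insert 18: h=5, slot 5 empty -> index 5.
Insert 212: h=4, slot 4 empty -> index 4.
Insert 29: h=3, slot 3 empty -> index 3.
Insert 615: h=4, h2=4, slot 4 occupied -> index 8.
Insert 925: h=2, slot 2 empty -> index 2.
Insert 794: h=1, slot 1 empty -> index 1.
Insert 415: h=12, slot 12 empty -> index 12.
Insert 979: h=4, h2=8, slots 4,12 occupied -> index 7.
Table: [52, 794, 925, 29, 212, 18, -, 979, 615, -, -, -, 415]

7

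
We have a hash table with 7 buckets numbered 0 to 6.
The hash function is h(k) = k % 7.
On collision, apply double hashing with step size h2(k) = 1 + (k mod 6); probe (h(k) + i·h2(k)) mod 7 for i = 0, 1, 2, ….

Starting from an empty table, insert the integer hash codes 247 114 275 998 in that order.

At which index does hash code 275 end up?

Insert 247: h=2, slot 2 empty => index 2.
Insert 114: h=2, h2=1, slot 2 occupied => index 3.
Insert 275: h=2, h2=6, slot 2 occupied => index 1.
Insert 998: h=4, slot 4 empty => index 4.
Table: [∅, 275, 247, 114, 998, ∅, ∅]

1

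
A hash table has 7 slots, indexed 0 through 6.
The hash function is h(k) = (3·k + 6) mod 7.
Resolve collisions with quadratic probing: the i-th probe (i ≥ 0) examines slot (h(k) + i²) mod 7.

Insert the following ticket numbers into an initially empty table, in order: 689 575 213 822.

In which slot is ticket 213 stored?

689 hashes to 1; slot 1 is free -> place at 1.
575 hashes to 2; slot 2 is free -> place at 2.
213 hashes to 1; 1,2 taken -> place at 5.
822 hashes to 1; 1,2,5 taken -> place at 3.
Table: [-, 689, 575, 822, -, 213, -]

5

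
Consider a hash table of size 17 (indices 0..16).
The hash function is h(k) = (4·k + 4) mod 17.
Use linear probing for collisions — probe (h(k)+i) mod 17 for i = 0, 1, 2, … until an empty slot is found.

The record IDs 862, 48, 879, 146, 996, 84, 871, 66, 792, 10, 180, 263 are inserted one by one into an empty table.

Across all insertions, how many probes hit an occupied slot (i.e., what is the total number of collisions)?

15

862 hashes to 1; slot 1 is free → place at 1.
48 hashes to 9; slot 9 is free → place at 9.
879 hashes to 1; 1 taken → place at 2.
146 hashes to 10; slot 10 is free → place at 10.
996 hashes to 10; 10 taken → place at 11.
84 hashes to 0; slot 0 is free → place at 0.
871 hashes to 3; slot 3 is free → place at 3.
66 hashes to 13; slot 13 is free → place at 13.
792 hashes to 10; 10,11 taken → place at 12.
10 hashes to 10; 10,11,12,13 taken → place at 14.
180 hashes to 10; 10,11,12,13,14 taken → place at 15.
263 hashes to 2; 2,3 taken → place at 4.
Table: [84, 862, 879, 871, 263, _, _, _, _, 48, 146, 996, 792, 66, 10, 180, _]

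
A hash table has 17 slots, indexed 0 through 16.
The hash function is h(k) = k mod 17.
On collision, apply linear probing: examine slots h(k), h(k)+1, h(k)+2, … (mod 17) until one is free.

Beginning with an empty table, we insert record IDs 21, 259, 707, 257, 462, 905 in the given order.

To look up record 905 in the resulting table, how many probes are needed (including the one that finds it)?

3

21 hashes to 4; slot 4 is free -> place at 4.
259 hashes to 4; 4 taken -> place at 5.
707 hashes to 10; slot 10 is free -> place at 10.
257 hashes to 2; slot 2 is free -> place at 2.
462 hashes to 3; slot 3 is free -> place at 3.
905 hashes to 4; 4,5 taken -> place at 6.
Table: [_, _, 257, 462, 21, 259, 905, _, _, _, 707, _, _, _, _, _, _]
Lookup 905: h=4, probe 4,5,6 → found at 6.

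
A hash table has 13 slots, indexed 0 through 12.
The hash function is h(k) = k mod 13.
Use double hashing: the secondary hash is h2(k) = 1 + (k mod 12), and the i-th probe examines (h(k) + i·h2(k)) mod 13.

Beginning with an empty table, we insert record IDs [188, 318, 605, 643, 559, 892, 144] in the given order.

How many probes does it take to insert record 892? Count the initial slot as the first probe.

3

188: h=6 => slot 6
318: h=6, h2=7, probe 6,0 => slot 0
605: h=7 => slot 7
643: h=6, h2=8, probe 6,1 => slot 1
559: h=0, h2=8, probe 0,8 => slot 8
892: h=8, h2=5, probe 8,0,5 => slot 5
144: h=1, h2=1, probe 1,2 => slot 2
Table: [318, 643, 144, —, —, 892, 188, 605, 559, —, —, —, —]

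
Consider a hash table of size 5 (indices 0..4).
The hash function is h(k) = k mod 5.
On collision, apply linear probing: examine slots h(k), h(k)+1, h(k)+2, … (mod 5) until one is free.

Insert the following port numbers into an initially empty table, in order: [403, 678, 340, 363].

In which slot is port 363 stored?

1

403: h=3 -> slot 3
678: h=3, probe 3,4 -> slot 4
340: h=0 -> slot 0
363: h=3, probe 3,4,0,1 -> slot 1
Table: [340, 363, —, 403, 678]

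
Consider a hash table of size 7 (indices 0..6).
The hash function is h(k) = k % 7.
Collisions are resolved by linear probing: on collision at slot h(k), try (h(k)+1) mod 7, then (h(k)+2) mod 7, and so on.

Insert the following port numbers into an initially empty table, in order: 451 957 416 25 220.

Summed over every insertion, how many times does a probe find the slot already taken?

451 hashes to 3; slot 3 is free => place at 3.
957 hashes to 5; slot 5 is free => place at 5.
416 hashes to 3; 3 taken => place at 4.
25 hashes to 4; 4,5 taken => place at 6.
220 hashes to 3; 3,4,5,6 taken => place at 0.
Table: [220, _, _, 451, 416, 957, 25]

7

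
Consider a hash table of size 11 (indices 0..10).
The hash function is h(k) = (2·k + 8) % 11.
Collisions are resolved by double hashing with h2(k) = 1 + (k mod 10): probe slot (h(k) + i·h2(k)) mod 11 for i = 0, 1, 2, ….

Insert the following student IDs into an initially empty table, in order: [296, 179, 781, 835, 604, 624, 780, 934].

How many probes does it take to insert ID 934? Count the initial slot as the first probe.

296 hashes to 6; slot 6 is free → place at 6.
179 hashes to 3; slot 3 is free → place at 3.
781 hashes to 8; slot 8 is free → place at 8.
835 hashes to 6, h2=6; 6 taken → place at 1.
604 hashes to 6, h2=5; 6 taken → place at 0.
624 hashes to 2; slot 2 is free → place at 2.
780 hashes to 6, h2=1; 6 taken → place at 7.
934 hashes to 6, h2=5; 6,0 taken → place at 5.
Table: [604, 835, 624, 179, ∅, 934, 296, 780, 781, ∅, ∅]

3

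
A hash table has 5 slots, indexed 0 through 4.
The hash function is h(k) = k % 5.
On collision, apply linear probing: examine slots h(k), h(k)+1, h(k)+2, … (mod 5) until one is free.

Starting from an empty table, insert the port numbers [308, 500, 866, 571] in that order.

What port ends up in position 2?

571

308: h=3 => slot 3
500: h=0 => slot 0
866: h=1 => slot 1
571: h=1, probe 1,2 => slot 2
Table: [500, 866, 571, 308, .]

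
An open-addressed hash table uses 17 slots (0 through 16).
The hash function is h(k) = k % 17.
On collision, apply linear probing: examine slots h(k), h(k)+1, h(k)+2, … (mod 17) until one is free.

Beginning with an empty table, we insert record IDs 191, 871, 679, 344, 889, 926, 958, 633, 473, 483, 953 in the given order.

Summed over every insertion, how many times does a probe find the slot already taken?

18

Insert 191: h=4, slot 4 empty => index 4.
Insert 871: h=4, slot 4 occupied => index 5.
Insert 679: h=16, slot 16 empty => index 16.
Insert 344: h=4, slots 4,5 occupied => index 6.
Insert 889: h=5, slots 5,6 occupied => index 7.
Insert 926: h=8, slot 8 empty => index 8.
Insert 958: h=6, slots 6,7,8 occupied => index 9.
Insert 633: h=4, slots 4,5,6,7,8,9 occupied => index 10.
Insert 473: h=14, slot 14 empty => index 14.
Insert 483: h=7, slots 7,8,9,10 occupied => index 11.
Insert 953: h=1, slot 1 empty => index 1.
Table: [∅, 953, ∅, ∅, 191, 871, 344, 889, 926, 958, 633, 483, ∅, ∅, 473, ∅, 679]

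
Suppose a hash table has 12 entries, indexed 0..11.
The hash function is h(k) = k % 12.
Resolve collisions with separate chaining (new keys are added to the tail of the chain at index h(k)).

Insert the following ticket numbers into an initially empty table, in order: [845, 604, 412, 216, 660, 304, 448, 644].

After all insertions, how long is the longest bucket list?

845 -> bucket 5
604 -> bucket 4
412 -> bucket 4 (collision)
216 -> bucket 0
660 -> bucket 0 (collision)
304 -> bucket 4 (collision)
448 -> bucket 4 (collision)
644 -> bucket 8
Final buckets:
0: 216 -> 660
1: -
2: -
3: -
4: 604 -> 412 -> 304 -> 448
5: 845
6: -
7: -
8: 644
9: -
10: -
11: -

4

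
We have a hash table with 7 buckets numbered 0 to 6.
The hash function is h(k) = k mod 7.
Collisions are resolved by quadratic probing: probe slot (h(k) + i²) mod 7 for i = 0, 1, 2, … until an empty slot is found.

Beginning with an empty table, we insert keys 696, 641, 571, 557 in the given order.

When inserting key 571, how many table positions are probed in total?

696: h=3 => slot 3
641: h=4 => slot 4
571: h=4, probe 4,5 => slot 5
557: h=4, probe 4,5,1 => slot 1
Table: [-, 557, -, 696, 641, 571, -]

2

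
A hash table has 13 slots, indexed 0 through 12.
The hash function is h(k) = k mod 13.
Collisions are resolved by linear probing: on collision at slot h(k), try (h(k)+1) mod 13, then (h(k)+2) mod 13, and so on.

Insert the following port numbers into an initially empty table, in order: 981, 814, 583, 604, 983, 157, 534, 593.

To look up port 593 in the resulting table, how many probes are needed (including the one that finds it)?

3

981: h=6 -> slot 6
814: h=8 -> slot 8
583: h=11 -> slot 11
604: h=6, probe 6,7 -> slot 7
983: h=8, probe 8,9 -> slot 9
157: h=1 -> slot 1
534: h=1, probe 1,2 -> slot 2
593: h=8, probe 8,9,10 -> slot 10
Table: [-, 157, 534, -, -, -, 981, 604, 814, 983, 593, 583, -]
Lookup 593: h=8, probe 8,9,10 → found at 10.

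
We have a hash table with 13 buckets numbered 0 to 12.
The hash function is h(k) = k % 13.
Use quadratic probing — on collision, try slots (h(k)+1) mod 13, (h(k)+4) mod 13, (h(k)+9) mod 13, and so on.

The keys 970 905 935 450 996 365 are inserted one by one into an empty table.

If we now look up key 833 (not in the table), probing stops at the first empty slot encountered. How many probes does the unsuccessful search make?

2

970: h=8 → slot 8
905: h=8, probe 8,9 → slot 9
935: h=12 → slot 12
450: h=8, probe 8,9,12,4 → slot 4
996: h=8, probe 8,9,12,4,11 → slot 11
365: h=1 → slot 1
Table: [—, 365, —, —, 450, —, —, —, 970, 905, —, 996, 935]
Lookup 833: h=1, probe 1,2 → slot 2 empty, not found.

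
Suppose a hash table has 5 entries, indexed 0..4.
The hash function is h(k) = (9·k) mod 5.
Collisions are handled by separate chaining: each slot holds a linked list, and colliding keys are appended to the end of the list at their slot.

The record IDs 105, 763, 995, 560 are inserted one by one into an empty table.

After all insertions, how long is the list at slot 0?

3

Insert 105: h=0, bucket 0 empty → new chain.
Insert 763: h=2, bucket 2 empty → new chain.
Insert 995: h=0, bucket 0 nonempty → append to chain.
Insert 560: h=0, bucket 0 nonempty → append to chain.
Final buckets:
0: 105 -> 995 -> 560
1: ∅
2: 763
3: ∅
4: ∅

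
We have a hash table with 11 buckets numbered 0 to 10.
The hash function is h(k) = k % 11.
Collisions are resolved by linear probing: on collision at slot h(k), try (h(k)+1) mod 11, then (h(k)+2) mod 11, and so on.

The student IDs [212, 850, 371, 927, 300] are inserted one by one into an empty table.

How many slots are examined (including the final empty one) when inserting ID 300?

212 hashes to 3; slot 3 is free => place at 3.
850 hashes to 3; 3 taken => place at 4.
371 hashes to 8; slot 8 is free => place at 8.
927 hashes to 3; 3,4 taken => place at 5.
300 hashes to 3; 3,4,5 taken => place at 6.
Table: [—, —, —, 212, 850, 927, 300, —, 371, —, —]

4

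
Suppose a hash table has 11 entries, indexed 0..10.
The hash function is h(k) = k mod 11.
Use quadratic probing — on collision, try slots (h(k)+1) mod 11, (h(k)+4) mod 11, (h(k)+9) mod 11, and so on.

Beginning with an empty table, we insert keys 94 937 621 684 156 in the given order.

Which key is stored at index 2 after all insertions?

937

94 hashes to 6; slot 6 is free -> place at 6.
937 hashes to 2; slot 2 is free -> place at 2.
621 hashes to 5; slot 5 is free -> place at 5.
684 hashes to 2; 2 taken -> place at 3.
156 hashes to 2; 2,3,6 taken -> place at 0.
Table: [156, _, 937, 684, _, 621, 94, _, _, _, _]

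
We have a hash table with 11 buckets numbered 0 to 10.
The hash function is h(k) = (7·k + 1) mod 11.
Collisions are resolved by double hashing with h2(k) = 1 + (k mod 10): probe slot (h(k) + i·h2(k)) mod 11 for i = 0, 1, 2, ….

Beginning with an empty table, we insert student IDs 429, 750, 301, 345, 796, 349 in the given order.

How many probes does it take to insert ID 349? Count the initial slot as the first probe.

Insert 429: h=1, slot 1 empty => index 1.
Insert 750: h=4, slot 4 empty => index 4.
Insert 301: h=7, slot 7 empty => index 7.
Insert 345: h=7, h2=6, slot 7 occupied => index 2.
Insert 796: h=7, h2=7, slot 7 occupied => index 3.
Insert 349: h=2, h2=10, slots 2,1 occupied => index 0.
Table: [349, 429, 345, 796, 750, ∅, ∅, 301, ∅, ∅, ∅]

3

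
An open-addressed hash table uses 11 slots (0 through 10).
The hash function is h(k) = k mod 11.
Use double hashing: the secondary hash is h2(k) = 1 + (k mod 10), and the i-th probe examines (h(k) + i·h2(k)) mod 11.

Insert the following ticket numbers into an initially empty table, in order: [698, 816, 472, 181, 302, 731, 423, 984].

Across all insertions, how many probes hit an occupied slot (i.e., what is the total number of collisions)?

Insert 698: h=5, slot 5 empty => index 5.
Insert 816: h=2, slot 2 empty => index 2.
Insert 472: h=10, slot 10 empty => index 10.
Insert 181: h=5, h2=2, slot 5 occupied => index 7.
Insert 302: h=5, h2=3, slot 5 occupied => index 8.
Insert 731: h=5, h2=2, slots 5,7 occupied => index 9.
Insert 423: h=5, h2=4, slots 5,9,2 occupied => index 6.
Insert 984: h=5, h2=5, slots 5,10 occupied => index 4.
Table: [., ., 816, ., 984, 698, 423, 181, 302, 731, 472]

9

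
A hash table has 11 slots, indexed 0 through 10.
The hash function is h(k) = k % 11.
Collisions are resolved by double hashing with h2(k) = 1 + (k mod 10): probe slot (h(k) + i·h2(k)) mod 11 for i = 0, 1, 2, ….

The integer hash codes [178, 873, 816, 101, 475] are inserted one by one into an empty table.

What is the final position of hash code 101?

178: h=2 -> slot 2
873: h=4 -> slot 4
816: h=2, h2=7, probe 2,9 -> slot 9
101: h=2, h2=2, probe 2,4,6 -> slot 6
475: h=2, h2=6, probe 2,8 -> slot 8
Table: [., ., 178, ., 873, ., 101, ., 475, 816, .]

6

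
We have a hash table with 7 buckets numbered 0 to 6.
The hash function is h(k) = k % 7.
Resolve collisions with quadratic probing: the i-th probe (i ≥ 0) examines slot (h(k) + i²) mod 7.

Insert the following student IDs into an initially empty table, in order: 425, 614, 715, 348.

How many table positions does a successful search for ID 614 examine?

2

425: h=5 -> slot 5
614: h=5, probe 5,6 -> slot 6
715: h=1 -> slot 1
348: h=5, probe 5,6,2 -> slot 2
Table: [∅, 715, 348, ∅, ∅, 425, 614]
Lookup 614: h=5, probe 5,6 → found at 6.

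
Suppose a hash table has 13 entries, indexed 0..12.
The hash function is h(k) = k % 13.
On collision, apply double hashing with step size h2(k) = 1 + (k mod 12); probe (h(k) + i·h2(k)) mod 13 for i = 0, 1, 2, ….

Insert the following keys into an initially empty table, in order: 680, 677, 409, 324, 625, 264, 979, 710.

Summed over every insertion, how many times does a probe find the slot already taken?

4

680: h=4 => slot 4
677: h=1 => slot 1
409: h=6 => slot 6
324: h=12 => slot 12
625: h=1, h2=2, probe 1,3 => slot 3
264: h=4, h2=1, probe 4,5 => slot 5
979: h=4, h2=8, probe 4,12,7 => slot 7
710: h=8 => slot 8
Table: [-, 677, -, 625, 680, 264, 409, 979, 710, -, -, -, 324]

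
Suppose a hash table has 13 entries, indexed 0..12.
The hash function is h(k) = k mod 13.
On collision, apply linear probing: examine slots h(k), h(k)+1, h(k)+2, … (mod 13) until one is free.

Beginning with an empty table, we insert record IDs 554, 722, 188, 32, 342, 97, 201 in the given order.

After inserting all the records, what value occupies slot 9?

554 hashes to 8; slot 8 is free → place at 8.
722 hashes to 7; slot 7 is free → place at 7.
188 hashes to 6; slot 6 is free → place at 6.
32 hashes to 6; 6,7,8 taken → place at 9.
342 hashes to 4; slot 4 is free → place at 4.
97 hashes to 6; 6,7,8,9 taken → place at 10.
201 hashes to 6; 6,7,8,9,10 taken → place at 11.
Table: [_, _, _, _, 342, _, 188, 722, 554, 32, 97, 201, _]

32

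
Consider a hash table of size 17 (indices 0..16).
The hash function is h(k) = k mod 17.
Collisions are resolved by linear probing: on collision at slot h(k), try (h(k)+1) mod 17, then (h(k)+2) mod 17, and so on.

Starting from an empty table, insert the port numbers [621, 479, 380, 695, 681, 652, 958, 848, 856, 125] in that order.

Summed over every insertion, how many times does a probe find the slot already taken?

13

621 hashes to 9; slot 9 is free -> place at 9.
479 hashes to 3; slot 3 is free -> place at 3.
380 hashes to 6; slot 6 is free -> place at 6.
695 hashes to 15; slot 15 is free -> place at 15.
681 hashes to 1; slot 1 is free -> place at 1.
652 hashes to 6; 6 taken -> place at 7.
958 hashes to 6; 6,7 taken -> place at 8.
848 hashes to 15; 15 taken -> place at 16.
856 hashes to 6; 6,7,8,9 taken -> place at 10.
125 hashes to 6; 6,7,8,9,10 taken -> place at 11.
Table: [., 681, ., 479, ., ., 380, 652, 958, 621, 856, 125, ., ., ., 695, 848]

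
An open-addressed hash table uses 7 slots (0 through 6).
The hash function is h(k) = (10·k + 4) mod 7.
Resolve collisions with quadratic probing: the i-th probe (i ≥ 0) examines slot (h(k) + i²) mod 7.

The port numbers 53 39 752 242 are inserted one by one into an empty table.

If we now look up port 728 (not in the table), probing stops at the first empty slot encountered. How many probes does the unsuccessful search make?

Insert 53: h=2, slot 2 empty → index 2.
Insert 39: h=2, slot 2 occupied → index 3.
Insert 752: h=6, slot 6 empty → index 6.
Insert 242: h=2, slots 2,3,6 occupied → index 4.
Table: [_, _, 53, 39, 242, _, 752]
Lookup 728: h=4, probe 4,5 → slot 5 empty, not found.

2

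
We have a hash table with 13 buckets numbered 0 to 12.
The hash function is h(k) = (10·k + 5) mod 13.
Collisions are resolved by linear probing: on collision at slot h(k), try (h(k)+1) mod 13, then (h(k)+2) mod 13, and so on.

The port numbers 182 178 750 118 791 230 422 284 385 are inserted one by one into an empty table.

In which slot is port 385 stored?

Insert 182: h=5, slot 5 empty => index 5.
Insert 178: h=4, slot 4 empty => index 4.
Insert 750: h=4, slots 4,5 occupied => index 6.
Insert 118: h=2, slot 2 empty => index 2.
Insert 791: h=11, slot 11 empty => index 11.
Insert 230: h=4, slots 4,5,6 occupied => index 7.
Insert 422: h=0, slot 0 empty => index 0.
Insert 284: h=11, slot 11 occupied => index 12.
Insert 385: h=7, slot 7 occupied => index 8.
Table: [422, ., 118, ., 178, 182, 750, 230, 385, ., ., 791, 284]

8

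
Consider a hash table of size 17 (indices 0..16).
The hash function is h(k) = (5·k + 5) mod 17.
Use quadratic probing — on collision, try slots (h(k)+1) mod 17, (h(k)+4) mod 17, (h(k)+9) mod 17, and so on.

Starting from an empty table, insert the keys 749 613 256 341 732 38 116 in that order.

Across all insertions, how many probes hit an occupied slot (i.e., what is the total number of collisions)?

10

Insert 749: h=10, slot 10 empty -> index 10.
Insert 613: h=10, slot 10 occupied -> index 11.
Insert 256: h=10, slots 10,11 occupied -> index 14.
Insert 341: h=10, slots 10,11,14 occupied -> index 2.
Insert 732: h=10, slots 10,11,14,2 occupied -> index 9.
Insert 38: h=8, slot 8 empty -> index 8.
Insert 116: h=7, slot 7 empty -> index 7.
Table: [_, _, 341, _, _, _, _, 116, 38, 732, 749, 613, _, _, 256, _, _]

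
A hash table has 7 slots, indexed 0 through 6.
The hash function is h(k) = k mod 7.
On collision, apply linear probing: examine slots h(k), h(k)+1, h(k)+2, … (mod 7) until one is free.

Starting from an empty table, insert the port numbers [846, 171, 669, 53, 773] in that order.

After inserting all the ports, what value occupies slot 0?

846 hashes to 6; slot 6 is free => place at 6.
171 hashes to 3; slot 3 is free => place at 3.
669 hashes to 4; slot 4 is free => place at 4.
53 hashes to 4; 4 taken => place at 5.
773 hashes to 3; 3,4,5,6 taken => place at 0.
Table: [773, _, _, 171, 669, 53, 846]

773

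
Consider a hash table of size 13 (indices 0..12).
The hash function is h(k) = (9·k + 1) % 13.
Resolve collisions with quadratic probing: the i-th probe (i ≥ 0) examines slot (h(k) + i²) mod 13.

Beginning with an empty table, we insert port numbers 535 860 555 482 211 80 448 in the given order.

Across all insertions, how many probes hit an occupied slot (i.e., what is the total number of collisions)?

535 hashes to 6; slot 6 is free → place at 6.
860 hashes to 6; 6 taken → place at 7.
555 hashes to 4; slot 4 is free → place at 4.
482 hashes to 10; slot 10 is free → place at 10.
211 hashes to 2; slot 2 is free → place at 2.
80 hashes to 6; 6,7,10,2 taken → place at 9.
448 hashes to 3; slot 3 is free → place at 3.
Table: [∅, ∅, 211, 448, 555, ∅, 535, 860, ∅, 80, 482, ∅, ∅]

5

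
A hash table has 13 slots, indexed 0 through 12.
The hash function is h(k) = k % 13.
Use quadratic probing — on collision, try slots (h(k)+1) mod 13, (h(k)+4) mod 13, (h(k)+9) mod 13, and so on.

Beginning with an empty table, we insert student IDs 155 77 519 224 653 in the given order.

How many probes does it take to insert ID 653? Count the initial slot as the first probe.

155: h=12 => slot 12
77: h=12, probe 12,0 => slot 0
519: h=12, probe 12,0,3 => slot 3
224: h=3, probe 3,4 => slot 4
653: h=3, probe 3,4,7 => slot 7
Table: [77, ., ., 519, 224, ., ., 653, ., ., ., ., 155]

3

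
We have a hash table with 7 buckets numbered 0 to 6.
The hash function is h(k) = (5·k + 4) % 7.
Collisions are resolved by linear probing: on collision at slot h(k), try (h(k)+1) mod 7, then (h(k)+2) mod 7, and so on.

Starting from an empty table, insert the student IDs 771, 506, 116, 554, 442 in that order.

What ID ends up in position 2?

771

Insert 771: h=2, slot 2 empty => index 2.
Insert 506: h=0, slot 0 empty => index 0.
Insert 116: h=3, slot 3 empty => index 3.
Insert 554: h=2, slots 2,3 occupied => index 4.
Insert 442: h=2, slots 2,3,4 occupied => index 5.
Table: [506, ∅, 771, 116, 554, 442, ∅]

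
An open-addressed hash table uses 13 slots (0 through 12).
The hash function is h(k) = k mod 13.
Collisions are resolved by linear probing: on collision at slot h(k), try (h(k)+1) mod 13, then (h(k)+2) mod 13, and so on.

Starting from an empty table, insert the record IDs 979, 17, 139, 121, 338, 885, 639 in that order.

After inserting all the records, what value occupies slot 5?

17

Insert 979: h=4, slot 4 empty → index 4.
Insert 17: h=4, slot 4 occupied → index 5.
Insert 139: h=9, slot 9 empty → index 9.
Insert 121: h=4, slots 4,5 occupied → index 6.
Insert 338: h=0, slot 0 empty → index 0.
Insert 885: h=1, slot 1 empty → index 1.
Insert 639: h=2, slot 2 empty → index 2.
Table: [338, 885, 639, ∅, 979, 17, 121, ∅, ∅, 139, ∅, ∅, ∅]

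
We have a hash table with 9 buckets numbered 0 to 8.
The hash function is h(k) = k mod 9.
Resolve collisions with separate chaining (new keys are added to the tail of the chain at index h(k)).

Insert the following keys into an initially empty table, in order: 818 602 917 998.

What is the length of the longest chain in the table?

Insert 818: h=8, bucket 8 empty → new chain.
Insert 602: h=8, bucket 8 nonempty → append to chain.
Insert 917: h=8, bucket 8 nonempty → append to chain.
Insert 998: h=8, bucket 8 nonempty → append to chain.
Final buckets:
0: .
1: .
2: .
3: .
4: .
5: .
6: .
7: .
8: 818 -> 602 -> 917 -> 998

4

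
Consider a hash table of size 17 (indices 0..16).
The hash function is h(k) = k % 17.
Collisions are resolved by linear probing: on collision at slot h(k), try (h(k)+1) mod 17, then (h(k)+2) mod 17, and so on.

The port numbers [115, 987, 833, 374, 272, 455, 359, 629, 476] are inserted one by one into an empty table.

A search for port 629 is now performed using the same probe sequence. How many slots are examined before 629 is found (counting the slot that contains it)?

Insert 115: h=13, slot 13 empty → index 13.
Insert 987: h=1, slot 1 empty → index 1.
Insert 833: h=0, slot 0 empty → index 0.
Insert 374: h=0, slots 0,1 occupied → index 2.
Insert 272: h=0, slots 0,1,2 occupied → index 3.
Insert 455: h=13, slot 13 occupied → index 14.
Insert 359: h=2, slots 2,3 occupied → index 4.
Insert 629: h=0, slots 0,1,2,3,4 occupied → index 5.
Insert 476: h=0, slots 0,1,2,3,4,5 occupied → index 6.
Table: [833, 987, 374, 272, 359, 629, 476, —, —, —, —, —, —, 115, 455, —, —]
Lookup 629: h=0, probe 0,1,2,3,4,5 → found at 5.

6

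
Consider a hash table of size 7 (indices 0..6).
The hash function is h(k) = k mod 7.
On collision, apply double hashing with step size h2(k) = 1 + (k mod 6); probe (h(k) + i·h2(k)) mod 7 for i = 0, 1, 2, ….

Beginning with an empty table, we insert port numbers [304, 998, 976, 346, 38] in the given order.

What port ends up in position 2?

Insert 304: h=3, slot 3 empty -> index 3.
Insert 998: h=4, slot 4 empty -> index 4.
Insert 976: h=3, h2=5, slot 3 occupied -> index 1.
Insert 346: h=3, h2=5, slots 3,1 occupied -> index 6.
Insert 38: h=3, h2=3, slots 3,6 occupied -> index 2.
Table: [_, 976, 38, 304, 998, _, 346]

38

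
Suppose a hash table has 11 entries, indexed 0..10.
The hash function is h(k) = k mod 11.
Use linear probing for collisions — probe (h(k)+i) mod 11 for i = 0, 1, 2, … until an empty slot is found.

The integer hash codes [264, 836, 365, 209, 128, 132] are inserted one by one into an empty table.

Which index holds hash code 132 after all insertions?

Insert 264: h=0, slot 0 empty => index 0.
Insert 836: h=0, slot 0 occupied => index 1.
Insert 365: h=2, slot 2 empty => index 2.
Insert 209: h=0, slots 0,1,2 occupied => index 3.
Insert 128: h=7, slot 7 empty => index 7.
Insert 132: h=0, slots 0,1,2,3 occupied => index 4.
Table: [264, 836, 365, 209, 132, ∅, ∅, 128, ∅, ∅, ∅]

4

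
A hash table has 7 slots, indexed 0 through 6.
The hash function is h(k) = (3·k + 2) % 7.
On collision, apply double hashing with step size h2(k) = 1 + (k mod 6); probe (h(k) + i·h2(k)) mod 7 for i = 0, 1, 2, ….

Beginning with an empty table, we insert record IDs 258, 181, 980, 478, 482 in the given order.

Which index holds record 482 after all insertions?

5

258: h=6 => slot 6
181: h=6, h2=2, probe 6,1 => slot 1
980: h=2 => slot 2
478: h=1, h2=5, probe 1,6,4 => slot 4
482: h=6, h2=3, probe 6,2,5 => slot 5
Table: [-, 181, 980, -, 478, 482, 258]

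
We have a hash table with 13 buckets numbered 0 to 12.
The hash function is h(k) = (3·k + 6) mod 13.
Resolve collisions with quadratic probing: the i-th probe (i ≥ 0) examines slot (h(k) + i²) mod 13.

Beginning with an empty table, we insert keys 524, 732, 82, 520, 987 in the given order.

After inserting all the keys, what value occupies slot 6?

524: h=5 -> slot 5
732: h=5, probe 5,6 -> slot 6
82: h=5, probe 5,6,9 -> slot 9
520: h=6, probe 6,7 -> slot 7
987: h=3 -> slot 3
Table: [—, —, —, 987, —, 524, 732, 520, —, 82, —, —, —]

732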